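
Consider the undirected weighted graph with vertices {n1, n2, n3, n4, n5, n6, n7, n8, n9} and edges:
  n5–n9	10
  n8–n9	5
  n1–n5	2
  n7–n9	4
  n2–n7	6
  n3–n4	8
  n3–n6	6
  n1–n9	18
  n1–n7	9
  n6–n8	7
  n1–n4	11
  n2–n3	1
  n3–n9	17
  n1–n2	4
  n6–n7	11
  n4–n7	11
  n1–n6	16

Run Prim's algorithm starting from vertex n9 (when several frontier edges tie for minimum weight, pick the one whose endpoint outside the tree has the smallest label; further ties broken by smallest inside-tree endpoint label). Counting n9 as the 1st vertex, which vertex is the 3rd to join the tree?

n8

Grow the tree from n9 using Prim:
Step 1: cheapest edge leaving the tree is n7–n9 (4); add n7.
Step 2: cheapest edge leaving the tree is n8–n9 (5); add n8.
Step 3: cheapest edge leaving the tree is n2–n7 (6); add n2.
Step 4: cheapest edge leaving the tree is n2–n3 (1); add n3.
Step 5: cheapest edge leaving the tree is n1–n2 (4); add n1.
Step 6: cheapest edge leaving the tree is n1–n5 (2); add n5.
Step 7: cheapest edge leaving the tree is n3–n6 (6); add n6.
Step 8: cheapest edge leaving the tree is n3–n4 (8); add n4.
Vertex order: n9, n7, n8, n2, n3, n1, n5, n6, n4. The 3rd vertex is n8.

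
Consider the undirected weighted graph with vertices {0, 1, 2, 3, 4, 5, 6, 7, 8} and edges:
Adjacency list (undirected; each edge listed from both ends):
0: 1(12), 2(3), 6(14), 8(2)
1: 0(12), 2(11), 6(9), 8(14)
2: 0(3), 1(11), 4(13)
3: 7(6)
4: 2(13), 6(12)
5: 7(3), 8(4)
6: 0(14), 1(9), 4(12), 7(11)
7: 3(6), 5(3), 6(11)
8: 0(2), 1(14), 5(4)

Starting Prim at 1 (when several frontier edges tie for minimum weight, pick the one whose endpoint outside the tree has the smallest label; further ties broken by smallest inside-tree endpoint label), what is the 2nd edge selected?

1-2

Prim's algorithm from 1:
Step 1: cheapest edge leaving the tree is 1—6 (9); add 6.
Step 2: cheapest edge leaving the tree is 1—2 (11); add 2.
Step 3: cheapest edge leaving the tree is 0—2 (3); add 0.
Step 4: cheapest edge leaving the tree is 0—8 (2); add 8.
Step 5: cheapest edge leaving the tree is 5—8 (4); add 5.
Step 6: cheapest edge leaving the tree is 5—7 (3); add 7.
Step 7: cheapest edge leaving the tree is 3—7 (6); add 3.
Step 8: cheapest edge leaving the tree is 4—6 (12); add 4.
The 2nd edge added is 1—2.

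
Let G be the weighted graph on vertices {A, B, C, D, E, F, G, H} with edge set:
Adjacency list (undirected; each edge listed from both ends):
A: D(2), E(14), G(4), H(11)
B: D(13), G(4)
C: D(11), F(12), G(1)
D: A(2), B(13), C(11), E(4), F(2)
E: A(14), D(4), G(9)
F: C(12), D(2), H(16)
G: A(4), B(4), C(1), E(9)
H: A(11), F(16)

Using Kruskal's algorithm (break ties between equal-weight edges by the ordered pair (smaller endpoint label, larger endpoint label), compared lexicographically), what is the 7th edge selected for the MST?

Sort edges by weight, then run Kruskal:
C–G (1): add — endpoints in different components.
A–D (2): add — endpoints in different components.
D–F (2): add — endpoints in different components.
A–G (4): add — endpoints in different components.
B–G (4): add — endpoints in different components.
D–E (4): add — endpoints in different components.
E–G (9): skip — E and G already connected.
A–H (11): add — endpoints in different components.
The 7th edge added is A–H.

A-H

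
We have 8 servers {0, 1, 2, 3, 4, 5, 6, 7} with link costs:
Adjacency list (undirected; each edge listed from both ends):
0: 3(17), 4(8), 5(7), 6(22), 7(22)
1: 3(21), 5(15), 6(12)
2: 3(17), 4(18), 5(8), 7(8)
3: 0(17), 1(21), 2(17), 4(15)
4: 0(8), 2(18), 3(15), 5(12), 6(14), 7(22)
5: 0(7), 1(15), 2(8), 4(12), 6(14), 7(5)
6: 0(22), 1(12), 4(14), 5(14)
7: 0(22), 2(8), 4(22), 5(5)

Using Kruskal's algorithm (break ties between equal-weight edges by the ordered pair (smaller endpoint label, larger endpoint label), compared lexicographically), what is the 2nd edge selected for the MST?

0-5

Kruskal: consider edges lightest-first.
5-7 (5): add — endpoints in different components.
0-5 (7): add — endpoints in different components.
0-4 (8): add — endpoints in different components.
2-5 (8): add — endpoints in different components.
2-7 (8): skip — 2 and 7 already connected.
1-6 (12): add — endpoints in different components.
4-5 (12): skip — 4 and 5 already connected.
4-6 (14): add — endpoints in different components.
5-6 (14): skip — 5 and 6 already connected.
1-5 (15): skip — 1 and 5 already connected.
3-4 (15): add — endpoints in different components.
The 2nd edge added is 0-5.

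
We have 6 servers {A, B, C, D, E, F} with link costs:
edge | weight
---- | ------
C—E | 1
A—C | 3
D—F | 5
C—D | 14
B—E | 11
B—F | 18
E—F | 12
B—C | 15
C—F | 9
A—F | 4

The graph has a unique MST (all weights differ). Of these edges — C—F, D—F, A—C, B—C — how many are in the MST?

2

Kruskal's algorithm — process edges by increasing weight (ties by edge label):
C—E (1): add — endpoints in different components.
A—C (3): add — endpoints in different components.
A—F (4): add — endpoints in different components.
D—F (5): add — endpoints in different components.
C—F (9): skip — C and F already connected.
B—E (11): add — endpoints in different components.
MST edge set: {C—E, A—C, A—F, D—F, B—E}.
Of the listed edges, {D—F, A—C} are in the MST → 2.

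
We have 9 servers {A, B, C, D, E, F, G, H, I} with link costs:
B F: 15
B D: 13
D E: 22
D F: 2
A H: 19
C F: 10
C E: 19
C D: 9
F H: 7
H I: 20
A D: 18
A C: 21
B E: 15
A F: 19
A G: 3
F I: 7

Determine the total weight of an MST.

Sort edges by weight, then run Kruskal:
D F (2): add — endpoints in different components.
A G (3): add — endpoints in different components.
F H (7): add — endpoints in different components.
F I (7): add — endpoints in different components.
C D (9): add — endpoints in different components.
C F (10): skip — C and F already connected.
B D (13): add — endpoints in different components.
B E (15): add — endpoints in different components.
B F (15): skip — B and F already connected.
A D (18): add — endpoints in different components.
MST edges: D F, A G, F H, F I, C D, B D, B E, A D; total weight 2+3+7+7+9+13+15+18 = 74.

74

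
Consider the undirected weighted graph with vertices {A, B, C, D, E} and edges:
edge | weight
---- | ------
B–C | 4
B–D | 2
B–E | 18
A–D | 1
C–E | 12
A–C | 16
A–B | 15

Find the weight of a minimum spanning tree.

19

Kruskal's algorithm — process edges by increasing weight (ties by edge label):
A–D (1): add. Components now {A,D} {B} {C} {E}
B–D (2): add. Components now {A,B,D} {C} {E}
B–C (4): add. Components now {A,B,C,D} {E}
C–E (12): add. Components now {A,B,C,D,E}
MST edges: A–D, B–D, B–C, C–E; total weight 1+2+4+12 = 19.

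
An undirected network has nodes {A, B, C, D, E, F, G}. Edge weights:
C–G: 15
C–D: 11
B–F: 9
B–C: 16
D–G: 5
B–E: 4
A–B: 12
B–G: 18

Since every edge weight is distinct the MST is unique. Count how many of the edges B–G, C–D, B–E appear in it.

2

Kruskal's algorithm — process edges by increasing weight (ties by edge label):
B–E (4): add. Components now {A} {B,E} {C} {D} {F} {G}
D–G (5): add. Components now {A} {B,E} {C} {D,G} {F}
B–F (9): add. Components now {A} {B,E,F} {C} {D,G}
C–D (11): add. Components now {A} {B,E,F} {C,D,G}
A–B (12): add. Components now {A,B,E,F} {C,D,G}
C–G (15): skip — C and G already connected.
B–C (16): add. Components now {A,B,C,D,E,F,G}
MST edge set: {B–E, D–G, B–F, C–D, A–B, B–C}.
Of the listed edges, {C–D, B–E} are in the MST → 2.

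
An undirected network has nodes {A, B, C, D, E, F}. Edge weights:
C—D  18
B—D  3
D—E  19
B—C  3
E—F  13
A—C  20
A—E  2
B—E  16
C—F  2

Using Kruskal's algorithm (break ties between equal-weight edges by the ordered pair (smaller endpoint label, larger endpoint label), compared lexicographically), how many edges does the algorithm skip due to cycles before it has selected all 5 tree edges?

0

Kruskal's algorithm — process edges by increasing weight (ties by edge label):
A—E (2): add. Components now {A,E} {B} {C} {D} {F}
C—F (2): add. Components now {A,E} {B} {C,F} {D}
B—C (3): add. Components now {A,E} {B,C,F} {D}
B—D (3): add. Components now {A,E} {B,C,D,F}
E—F (13): add. Components now {A,B,C,D,E,F}
Edges rejected before the tree was complete: 0.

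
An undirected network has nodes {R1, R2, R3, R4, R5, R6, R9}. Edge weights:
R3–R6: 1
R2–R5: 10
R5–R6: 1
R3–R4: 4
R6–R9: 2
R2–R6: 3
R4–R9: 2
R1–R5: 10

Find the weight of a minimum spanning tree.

19

Prim's algorithm from R5:
Step 1: cheapest edge leaving the tree is R5–R6 (1); add R6.
Step 2: cheapest edge leaving the tree is R3–R6 (1); add R3.
Step 3: cheapest edge leaving the tree is R6–R9 (2); add R9.
Step 4: cheapest edge leaving the tree is R4–R9 (2); add R4.
Step 5: cheapest edge leaving the tree is R2–R6 (3); add R2.
Step 6: cheapest edge leaving the tree is R1–R5 (10); add R1.
MST edges: R5–R6, R3–R6, R6–R9, R4–R9, R2–R6, R1–R5; total weight 1+1+2+2+3+10 = 19.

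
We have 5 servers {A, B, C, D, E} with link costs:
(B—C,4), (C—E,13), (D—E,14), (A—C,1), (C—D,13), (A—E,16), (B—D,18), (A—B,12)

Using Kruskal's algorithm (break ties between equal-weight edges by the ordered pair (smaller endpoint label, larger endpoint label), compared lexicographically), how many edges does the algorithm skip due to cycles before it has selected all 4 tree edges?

Kruskal: consider edges lightest-first.
A—C (1): add — endpoints in different components.
B—C (4): add — endpoints in different components.
A—B (12): skip — A and B already connected.
C—D (13): add — endpoints in different components.
C—E (13): add — endpoints in different components.
Edges rejected before the tree was complete: 1.

1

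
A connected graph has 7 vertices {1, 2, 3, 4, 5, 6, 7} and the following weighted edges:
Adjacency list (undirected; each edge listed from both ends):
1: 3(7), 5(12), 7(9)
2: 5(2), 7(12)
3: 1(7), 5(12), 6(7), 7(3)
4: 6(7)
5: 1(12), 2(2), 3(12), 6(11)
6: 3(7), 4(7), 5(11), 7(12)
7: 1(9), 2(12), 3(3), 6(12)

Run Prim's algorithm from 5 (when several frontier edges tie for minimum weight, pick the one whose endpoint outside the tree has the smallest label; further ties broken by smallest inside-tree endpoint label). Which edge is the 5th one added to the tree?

1-3

Prim, starting at 5.
Step 1: frontier [2—5 2, 5—6 11, 1—5 12, 3—5 12] → take 2—5 (2); add 2.
Step 2: frontier [2—7 12, 5—6 11, 1—5 12, 3—5 12] → take 5—6 (11); add 6.
Step 3: frontier [2—7 12, 1—5 12, 3—5 12, 3—6 7, 4—6 7, 6—7 12] → take 3—6 (7); add 3.
Step 4: frontier [2—7 12, 3—7 3, 1—3 7, 1—5 12, 4—6 7, 6—7 12] → take 3—7 (3); add 7.
Step 5: frontier [1—3 7, 1—5 12, 4—6 7, 1—7 9] → take 1—3 (7); add 1.
Step 6: frontier [4—6 7] → take 4—6 (7); add 4.
The 5th edge added is 1—3.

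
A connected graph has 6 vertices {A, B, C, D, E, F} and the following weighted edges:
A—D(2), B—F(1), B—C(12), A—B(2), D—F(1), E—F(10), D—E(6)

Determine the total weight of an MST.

Sort edges by weight, then run Kruskal:
B—F (1): add. Components now {A} {B,F} {C} {D} {E}
D—F (1): add. Components now {A} {B,D,F} {C} {E}
A—B (2): add. Components now {A,B,D,F} {C} {E}
A—D (2): skip — A and D already connected.
D—E (6): add. Components now {A,B,D,E,F} {C}
E—F (10): skip — E and F already connected.
B—C (12): add. Components now {A,B,C,D,E,F}
MST edges: B—F, D—F, A—B, D—E, B—C; total weight 1+1+2+6+12 = 22.

22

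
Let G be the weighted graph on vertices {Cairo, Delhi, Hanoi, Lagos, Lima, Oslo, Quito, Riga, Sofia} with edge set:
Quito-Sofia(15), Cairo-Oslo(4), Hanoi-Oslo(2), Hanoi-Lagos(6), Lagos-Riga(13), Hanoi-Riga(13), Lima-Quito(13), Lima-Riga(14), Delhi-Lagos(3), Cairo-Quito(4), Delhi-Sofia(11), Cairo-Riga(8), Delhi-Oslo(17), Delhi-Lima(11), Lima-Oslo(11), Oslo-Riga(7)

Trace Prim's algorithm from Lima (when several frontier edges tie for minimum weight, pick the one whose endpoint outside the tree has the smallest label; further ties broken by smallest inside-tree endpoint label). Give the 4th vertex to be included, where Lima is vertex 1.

Hanoi

Prim, starting at Lima.
Step 1: cheapest edge leaving the tree is Delhi-Lima (11); add Delhi.
Step 2: cheapest edge leaving the tree is Delhi-Lagos (3); add Lagos.
Step 3: cheapest edge leaving the tree is Hanoi-Lagos (6); add Hanoi.
Step 4: cheapest edge leaving the tree is Hanoi-Oslo (2); add Oslo.
Step 5: cheapest edge leaving the tree is Cairo-Oslo (4); add Cairo.
Step 6: cheapest edge leaving the tree is Cairo-Quito (4); add Quito.
Step 7: cheapest edge leaving the tree is Oslo-Riga (7); add Riga.
Step 8: cheapest edge leaving the tree is Delhi-Sofia (11); add Sofia.
Vertex order: Lima, Delhi, Lagos, Hanoi, Oslo, Cairo, Quito, Riga, Sofia. The 4th vertex is Hanoi.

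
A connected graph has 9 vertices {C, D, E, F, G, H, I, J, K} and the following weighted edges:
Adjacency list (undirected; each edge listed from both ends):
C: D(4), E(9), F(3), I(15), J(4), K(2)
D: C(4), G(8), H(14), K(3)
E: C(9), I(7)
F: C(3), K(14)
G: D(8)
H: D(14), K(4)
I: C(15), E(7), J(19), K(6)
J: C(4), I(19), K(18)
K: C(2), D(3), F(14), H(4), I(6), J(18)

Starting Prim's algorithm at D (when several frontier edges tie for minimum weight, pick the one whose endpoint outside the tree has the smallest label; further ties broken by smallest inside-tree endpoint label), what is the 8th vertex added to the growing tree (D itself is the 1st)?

Prim's algorithm from D:
Step 1: cheapest edge leaving the tree is D-K (3); add K.
Step 2: cheapest edge leaving the tree is C-K (2); add C.
Step 3: cheapest edge leaving the tree is C-F (3); add F.
Step 4: cheapest edge leaving the tree is H-K (4); add H.
Step 5: cheapest edge leaving the tree is C-J (4); add J.
Step 6: cheapest edge leaving the tree is I-K (6); add I.
Step 7: cheapest edge leaving the tree is E-I (7); add E.
Step 8: cheapest edge leaving the tree is D-G (8); add G.
Vertex order: D, K, C, F, H, J, I, E, G. The 8th vertex is E.

E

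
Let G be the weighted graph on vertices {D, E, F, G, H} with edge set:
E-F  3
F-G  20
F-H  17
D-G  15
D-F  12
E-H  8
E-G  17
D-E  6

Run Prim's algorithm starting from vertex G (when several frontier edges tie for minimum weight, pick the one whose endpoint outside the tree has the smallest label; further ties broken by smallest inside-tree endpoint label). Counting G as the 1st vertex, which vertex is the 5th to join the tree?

Prim, starting at G.
Step 1: cheapest edge leaving the tree is D-G (15); add D.
Step 2: cheapest edge leaving the tree is D-E (6); add E.
Step 3: cheapest edge leaving the tree is E-F (3); add F.
Step 4: cheapest edge leaving the tree is E-H (8); add H.
Vertex order: G, D, E, F, H. The 5th vertex is H.

H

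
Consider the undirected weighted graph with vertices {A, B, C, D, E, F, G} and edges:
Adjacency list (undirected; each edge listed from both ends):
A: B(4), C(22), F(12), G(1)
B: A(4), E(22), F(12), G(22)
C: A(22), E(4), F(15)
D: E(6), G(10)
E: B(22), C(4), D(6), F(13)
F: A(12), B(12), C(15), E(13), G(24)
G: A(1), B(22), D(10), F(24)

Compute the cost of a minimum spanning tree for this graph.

37

Prim's algorithm from C:
Step 1: frontier [C-E 4, C-F 15, A-C 22] → take C-E (4); add E.
Step 2: frontier [C-F 15, A-C 22, D-E 6, E-F 13, B-E 22] → take D-E (6); add D.
Step 3: frontier [C-F 15, A-C 22, D-G 10, E-F 13, B-E 22] → take D-G (10); add G.
Step 4: frontier [C-F 15, A-C 22, E-F 13, B-E 22, A-G 1, B-G 22, F-G 24] → take A-G (1); add A.
Step 5: frontier [A-B 4, A-F 12, C-F 15, E-F 13, B-E 22, B-G 22, F-G 24] → take A-B (4); add B.
Step 6: frontier [A-F 12, B-F 12, C-F 15, E-F 13, F-G 24] → take A-F (12); add F.
MST edges: C-E, D-E, D-G, A-G, A-B, A-F; total weight 4+6+10+1+4+12 = 37.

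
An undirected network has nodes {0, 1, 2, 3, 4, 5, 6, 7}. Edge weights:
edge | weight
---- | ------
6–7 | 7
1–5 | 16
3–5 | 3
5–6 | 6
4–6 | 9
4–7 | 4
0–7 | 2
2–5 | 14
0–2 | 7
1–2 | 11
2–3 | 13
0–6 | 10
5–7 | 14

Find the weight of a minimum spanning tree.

Sort edges by weight, then run Kruskal:
0–7 (2): add — endpoints in different components.
3–5 (3): add — endpoints in different components.
4–7 (4): add — endpoints in different components.
5–6 (6): add — endpoints in different components.
0–2 (7): add — endpoints in different components.
6–7 (7): add — endpoints in different components.
4–6 (9): skip — 4 and 6 already connected.
0–6 (10): skip — 0 and 6 already connected.
1–2 (11): add — endpoints in different components.
MST edges: 0–7, 3–5, 4–7, 5–6, 0–2, 6–7, 1–2; total weight 2+3+4+6+7+7+11 = 40.

40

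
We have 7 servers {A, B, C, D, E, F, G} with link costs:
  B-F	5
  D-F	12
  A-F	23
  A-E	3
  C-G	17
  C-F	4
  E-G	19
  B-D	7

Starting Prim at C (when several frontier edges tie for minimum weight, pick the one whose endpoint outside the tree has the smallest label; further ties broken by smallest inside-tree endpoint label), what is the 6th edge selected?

Prim, starting at C.
Step 1: frontier [C-F 4, C-G 17] → take C-F (4); add F.
Step 2: frontier [C-G 17, B-F 5, D-F 12, A-F 23] → take B-F (5); add B.
Step 3: frontier [B-D 7, C-G 17, D-F 12, A-F 23] → take B-D (7); add D.
Step 4: frontier [C-G 17, A-F 23] → take C-G (17); add G.
Step 5: frontier [A-F 23, E-G 19] → take E-G (19); add E.
Step 6: frontier [A-E 3, A-F 23] → take A-E (3); add A.
The 6th edge added is A-E.

A-E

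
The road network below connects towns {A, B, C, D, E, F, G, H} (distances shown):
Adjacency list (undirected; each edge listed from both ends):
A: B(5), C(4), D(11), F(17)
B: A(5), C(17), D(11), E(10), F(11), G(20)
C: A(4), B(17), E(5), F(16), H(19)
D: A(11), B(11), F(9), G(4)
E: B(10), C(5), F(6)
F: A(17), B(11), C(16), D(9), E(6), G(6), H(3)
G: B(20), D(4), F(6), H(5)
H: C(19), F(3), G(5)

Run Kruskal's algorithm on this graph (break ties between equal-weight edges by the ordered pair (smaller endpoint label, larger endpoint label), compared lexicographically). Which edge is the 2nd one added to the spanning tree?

Sort edges by weight, then run Kruskal:
F—H (3): add — endpoints in different components.
A—C (4): add — endpoints in different components.
D—G (4): add — endpoints in different components.
A—B (5): add — endpoints in different components.
C—E (5): add — endpoints in different components.
G—H (5): add — endpoints in different components.
E—F (6): add — endpoints in different components.
The 2nd edge added is A—C.

A-C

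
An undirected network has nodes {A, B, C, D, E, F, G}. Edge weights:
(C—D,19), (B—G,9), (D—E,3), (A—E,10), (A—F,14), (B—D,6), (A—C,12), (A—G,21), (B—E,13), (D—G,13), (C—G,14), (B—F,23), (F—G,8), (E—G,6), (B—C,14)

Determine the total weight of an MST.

45

Kruskal's algorithm — process edges by increasing weight (ties by edge label):
D—E (3): add. Components now {A} {B} {C} {D,E} {F} {G}
B—D (6): add. Components now {A} {B,D,E} {C} {F} {G}
E—G (6): add. Components now {A} {B,D,E,G} {C} {F}
F—G (8): add. Components now {A} {B,D,E,F,G} {C}
B—G (9): skip — B and G already connected.
A—E (10): add. Components now {A,B,D,E,F,G} {C}
A—C (12): add. Components now {A,B,C,D,E,F,G}
MST edges: D—E, B—D, E—G, F—G, A—E, A—C; total weight 3+6+6+8+10+12 = 45.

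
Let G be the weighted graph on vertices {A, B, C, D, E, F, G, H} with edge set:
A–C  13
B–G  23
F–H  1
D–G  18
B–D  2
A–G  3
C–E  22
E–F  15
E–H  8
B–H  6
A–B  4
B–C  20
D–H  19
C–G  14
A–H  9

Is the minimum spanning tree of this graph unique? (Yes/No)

Kruskal: consider edges lightest-first.
F–H (1): add — endpoints in different components.
B–D (2): add — endpoints in different components.
A–G (3): add — endpoints in different components.
A–B (4): add — endpoints in different components.
B–H (6): add — endpoints in different components.
E–H (8): add — endpoints in different components.
A–H (9): skip — A and H already connected.
A–C (13): add — endpoints in different components.
Every non-tree edge has weight strictly greater than the heaviest edge on the tree path between its endpoints, so the MST is unique.

Yes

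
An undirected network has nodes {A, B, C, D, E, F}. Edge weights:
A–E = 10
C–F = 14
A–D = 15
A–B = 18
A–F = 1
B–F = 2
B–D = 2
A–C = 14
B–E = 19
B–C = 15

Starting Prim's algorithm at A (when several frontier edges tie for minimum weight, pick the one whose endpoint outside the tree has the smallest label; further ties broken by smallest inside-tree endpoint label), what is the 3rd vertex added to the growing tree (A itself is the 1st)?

Prim, starting at A.
Step 1: frontier [A–F 1, A–E 10, A–C 14, A–D 15, A–B 18] → take A–F (1); add F.
Step 2: frontier [A–E 10, A–C 14, A–D 15, A–B 18, B–F 2, C–F 14] → take B–F (2); add B.
Step 3: frontier [A–E 10, A–C 14, A–D 15, B–D 2, B–C 15, B–E 19, C–F 14] → take B–D (2); add D.
Step 4: frontier [A–E 10, A–C 14, B–C 15, B–E 19, C–F 14] → take A–E (10); add E.
Step 5: frontier [A–C 14, B–C 15, C–F 14] → take A–C (14); add C.
Vertex order: A, F, B, D, E, C. The 3rd vertex is B.

B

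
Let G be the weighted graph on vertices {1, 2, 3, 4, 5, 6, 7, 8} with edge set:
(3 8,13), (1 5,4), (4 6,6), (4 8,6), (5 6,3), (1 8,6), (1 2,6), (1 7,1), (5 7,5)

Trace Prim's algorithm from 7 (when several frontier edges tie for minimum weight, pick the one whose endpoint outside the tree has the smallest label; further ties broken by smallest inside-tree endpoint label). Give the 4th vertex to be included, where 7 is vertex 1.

Prim's algorithm from 7:
Step 1: frontier [1 7 1, 5 7 5] → take 1 7 (1); add 1.
Step 2: frontier [1 5 4, 1 2 6, 1 8 6, 5 7 5] → take 1 5 (4); add 5.
Step 3: frontier [1 2 6, 1 8 6, 5 6 3] → take 5 6 (3); add 6.
Step 4: frontier [1 2 6, 1 8 6, 4 6 6] → take 1 2 (6); add 2.
Step 5: frontier [1 8 6, 4 6 6] → take 4 6 (6); add 4.
Step 6: frontier [1 8 6, 4 8 6] → take 1 8 (6); add 8.
Step 7: frontier [3 8 13] → take 3 8 (13); add 3.
Vertex order: 7, 1, 5, 6, 2, 4, 8, 3. The 4th vertex is 6.

6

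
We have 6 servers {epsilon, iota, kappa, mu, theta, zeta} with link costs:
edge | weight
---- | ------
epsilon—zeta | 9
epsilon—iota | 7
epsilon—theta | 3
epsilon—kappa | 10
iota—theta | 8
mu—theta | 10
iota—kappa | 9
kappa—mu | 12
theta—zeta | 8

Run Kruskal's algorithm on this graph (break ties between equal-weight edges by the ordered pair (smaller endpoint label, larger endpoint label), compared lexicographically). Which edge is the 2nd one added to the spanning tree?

epsilon-iota

Kruskal's algorithm — process edges by increasing weight (ties by edge label):
epsilon—theta (3): add. Components now {kappa} {epsilon,theta} {zeta} {mu} {iota}
epsilon—iota (7): add. Components now {kappa} {epsilon,iota,theta} {zeta} {mu}
iota—theta (8): skip — iota and theta already connected.
theta—zeta (8): add. Components now {kappa} {epsilon,iota,theta,zeta} {mu}
epsilon—zeta (9): skip — epsilon and zeta already connected.
iota—kappa (9): add. Components now {epsilon,iota,kappa,theta,zeta} {mu}
epsilon—kappa (10): skip — kappa and epsilon already connected.
mu—theta (10): add. Components now {epsilon,iota,kappa,mu,theta,zeta}
The 2nd edge added is epsilon—iota.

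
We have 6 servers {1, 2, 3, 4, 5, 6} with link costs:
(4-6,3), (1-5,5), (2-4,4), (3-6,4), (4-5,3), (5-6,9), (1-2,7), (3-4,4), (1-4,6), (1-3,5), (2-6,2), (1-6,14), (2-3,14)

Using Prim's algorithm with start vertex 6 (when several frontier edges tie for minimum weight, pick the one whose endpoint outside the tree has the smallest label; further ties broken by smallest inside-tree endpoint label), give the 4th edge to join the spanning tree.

Prim's algorithm from 6:
Step 1: cheapest edge leaving the tree is 2-6 (2); add 2.
Step 2: cheapest edge leaving the tree is 4-6 (3); add 4.
Step 3: cheapest edge leaving the tree is 4-5 (3); add 5.
Step 4: cheapest edge leaving the tree is 3-4 (4); add 3.
Step 5: cheapest edge leaving the tree is 1-3 (5); add 1.
The 4th edge added is 3-4.

3-4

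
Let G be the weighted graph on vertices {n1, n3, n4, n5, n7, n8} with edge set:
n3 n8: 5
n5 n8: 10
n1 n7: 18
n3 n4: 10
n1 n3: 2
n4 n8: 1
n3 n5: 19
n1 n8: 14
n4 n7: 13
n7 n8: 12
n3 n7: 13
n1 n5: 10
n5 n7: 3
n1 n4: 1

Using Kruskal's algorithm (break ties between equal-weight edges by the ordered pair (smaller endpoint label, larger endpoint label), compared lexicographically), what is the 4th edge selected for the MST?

Sort edges by weight, then run Kruskal:
n1 n4 (1): add. Components now {n1,n4} {n7} {n5} {n8} {n3}
n4 n8 (1): add. Components now {n1,n4,n8} {n7} {n5} {n3}
n1 n3 (2): add. Components now {n1,n3,n4,n8} {n7} {n5}
n5 n7 (3): add. Components now {n1,n3,n4,n8} {n5,n7}
n3 n8 (5): skip — n8 and n3 already connected.
n1 n5 (10): add. Components now {n1,n3,n4,n5,n7,n8}
The 4th edge added is n5 n7.

n5-n7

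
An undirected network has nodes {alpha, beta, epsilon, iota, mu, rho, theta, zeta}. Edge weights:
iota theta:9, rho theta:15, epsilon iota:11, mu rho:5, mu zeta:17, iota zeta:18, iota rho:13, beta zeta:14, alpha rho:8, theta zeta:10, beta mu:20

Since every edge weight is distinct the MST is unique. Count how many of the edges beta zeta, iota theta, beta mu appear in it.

2

Kruskal's algorithm — process edges by increasing weight (ties by edge label):
mu rho (5): add — endpoints in different components.
alpha rho (8): add — endpoints in different components.
iota theta (9): add — endpoints in different components.
theta zeta (10): add — endpoints in different components.
epsilon iota (11): add — endpoints in different components.
iota rho (13): add — endpoints in different components.
beta zeta (14): add — endpoints in different components.
MST edge set: {mu rho, alpha rho, iota theta, theta zeta, epsilon iota, iota rho, beta zeta}.
Of the listed edges, {beta zeta, iota theta} are in the MST → 2.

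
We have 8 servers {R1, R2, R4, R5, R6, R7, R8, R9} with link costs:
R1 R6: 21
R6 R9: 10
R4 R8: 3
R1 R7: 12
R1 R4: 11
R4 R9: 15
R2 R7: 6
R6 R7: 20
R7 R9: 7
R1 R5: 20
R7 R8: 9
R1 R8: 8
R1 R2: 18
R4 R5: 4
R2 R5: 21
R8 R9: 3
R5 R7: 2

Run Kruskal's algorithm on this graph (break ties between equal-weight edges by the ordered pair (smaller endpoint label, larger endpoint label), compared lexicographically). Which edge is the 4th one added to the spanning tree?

R4-R5

Sort edges by weight, then run Kruskal:
R5 R7 (2): add — endpoints in different components.
R4 R8 (3): add — endpoints in different components.
R8 R9 (3): add — endpoints in different components.
R4 R5 (4): add — endpoints in different components.
R2 R7 (6): add — endpoints in different components.
R7 R9 (7): skip — R9 and R7 already connected.
R1 R8 (8): add — endpoints in different components.
R7 R8 (9): skip — R8 and R7 already connected.
R6 R9 (10): add — endpoints in different components.
The 4th edge added is R4 R5.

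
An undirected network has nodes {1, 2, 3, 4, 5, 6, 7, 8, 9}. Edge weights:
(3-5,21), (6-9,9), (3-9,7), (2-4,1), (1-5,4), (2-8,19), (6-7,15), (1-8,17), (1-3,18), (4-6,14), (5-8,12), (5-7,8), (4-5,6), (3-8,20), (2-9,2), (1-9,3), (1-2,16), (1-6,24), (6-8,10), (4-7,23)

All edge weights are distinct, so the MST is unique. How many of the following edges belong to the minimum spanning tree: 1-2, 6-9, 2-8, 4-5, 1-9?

Kruskal's algorithm — process edges by increasing weight (ties by edge label):
2-4 (1): add — endpoints in different components.
2-9 (2): add — endpoints in different components.
1-9 (3): add — endpoints in different components.
1-5 (4): add — endpoints in different components.
4-5 (6): skip — 4 and 5 already connected.
3-9 (7): add — endpoints in different components.
5-7 (8): add — endpoints in different components.
6-9 (9): add — endpoints in different components.
6-8 (10): add — endpoints in different components.
MST edge set: {2-4, 2-9, 1-9, 1-5, 3-9, 5-7, 6-9, 6-8}.
Of the listed edges, {6-9, 1-9} are in the MST → 2.

2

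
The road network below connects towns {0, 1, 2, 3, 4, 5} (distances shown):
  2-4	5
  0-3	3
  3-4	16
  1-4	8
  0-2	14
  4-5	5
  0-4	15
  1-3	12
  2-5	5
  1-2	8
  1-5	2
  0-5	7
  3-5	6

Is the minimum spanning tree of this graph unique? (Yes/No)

No

Sort edges by weight, then run Kruskal:
1-5 (2): add. Components now {0} {1,5} {2} {3} {4}
0-3 (3): add. Components now {0,3} {1,5} {2} {4}
2-4 (5): add. Components now {0,3} {1,5} {2,4}
2-5 (5): add. Components now {0,3} {1,2,4,5}
4-5 (5): skip — 4 and 5 already connected.
3-5 (6): add. Components now {0,1,2,3,4,5}
Non-tree edge 4-5 has weight 5, equal to the heaviest edge on its tree cycle — swapping gives another MST of the same weight. Not unique.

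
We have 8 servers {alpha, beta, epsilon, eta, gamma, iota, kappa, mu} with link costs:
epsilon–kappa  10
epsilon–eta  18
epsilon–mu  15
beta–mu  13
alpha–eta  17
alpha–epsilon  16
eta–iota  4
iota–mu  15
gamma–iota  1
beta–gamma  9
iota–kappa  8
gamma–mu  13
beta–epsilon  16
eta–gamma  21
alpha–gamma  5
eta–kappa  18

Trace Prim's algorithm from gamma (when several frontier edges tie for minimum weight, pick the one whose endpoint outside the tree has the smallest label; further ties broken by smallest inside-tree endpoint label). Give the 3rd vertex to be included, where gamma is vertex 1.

Grow the tree from gamma using Prim:
Step 1: cheapest edge leaving the tree is gamma–iota (1); add iota.
Step 2: cheapest edge leaving the tree is eta–iota (4); add eta.
Step 3: cheapest edge leaving the tree is alpha–gamma (5); add alpha.
Step 4: cheapest edge leaving the tree is iota–kappa (8); add kappa.
Step 5: cheapest edge leaving the tree is beta–gamma (9); add beta.
Step 6: cheapest edge leaving the tree is epsilon–kappa (10); add epsilon.
Step 7: cheapest edge leaving the tree is beta–mu (13); add mu.
Vertex order: gamma, iota, eta, alpha, kappa, beta, epsilon, mu. The 3rd vertex is eta.

eta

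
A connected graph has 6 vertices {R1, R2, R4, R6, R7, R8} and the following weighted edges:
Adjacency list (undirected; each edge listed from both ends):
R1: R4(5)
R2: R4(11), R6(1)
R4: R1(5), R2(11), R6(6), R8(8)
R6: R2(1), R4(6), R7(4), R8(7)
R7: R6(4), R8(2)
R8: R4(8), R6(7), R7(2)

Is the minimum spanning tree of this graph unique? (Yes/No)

Sort edges by weight, then run Kruskal:
R2-R6 (1): add. Components now {R2,R6} {R4} {R7} {R1} {R8}
R7-R8 (2): add. Components now {R2,R6} {R4} {R7,R8} {R1}
R6-R7 (4): add. Components now {R2,R6,R7,R8} {R4} {R1}
R1-R4 (5): add. Components now {R2,R6,R7,R8} {R1,R4}
R4-R6 (6): add. Components now {R1,R2,R4,R6,R7,R8}
Every non-tree edge has weight strictly greater than the heaviest edge on the tree path between its endpoints, so the MST is unique.

Yes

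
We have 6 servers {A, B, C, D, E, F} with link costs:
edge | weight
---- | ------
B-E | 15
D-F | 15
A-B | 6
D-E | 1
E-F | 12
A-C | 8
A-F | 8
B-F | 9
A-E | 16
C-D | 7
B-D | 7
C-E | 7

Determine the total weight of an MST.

Grow the tree from B using Prim:
Step 1: cheapest edge leaving the tree is A-B (6); add A.
Step 2: cheapest edge leaving the tree is B-D (7); add D.
Step 3: cheapest edge leaving the tree is D-E (1); add E.
Step 4: cheapest edge leaving the tree is C-D (7); add C.
Step 5: cheapest edge leaving the tree is A-F (8); add F.
MST edges: A-B, B-D, D-E, C-D, A-F; total weight 6+7+1+7+8 = 29.

29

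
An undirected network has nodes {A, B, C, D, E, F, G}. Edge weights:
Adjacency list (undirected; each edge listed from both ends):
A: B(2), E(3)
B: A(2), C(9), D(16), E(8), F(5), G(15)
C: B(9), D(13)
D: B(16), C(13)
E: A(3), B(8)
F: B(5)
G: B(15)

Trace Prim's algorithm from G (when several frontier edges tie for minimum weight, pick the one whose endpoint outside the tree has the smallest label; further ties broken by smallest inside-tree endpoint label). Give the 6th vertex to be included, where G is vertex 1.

Prim's algorithm from G:
Step 1: cheapest edge leaving the tree is B—G (15); add B.
Step 2: cheapest edge leaving the tree is A—B (2); add A.
Step 3: cheapest edge leaving the tree is A—E (3); add E.
Step 4: cheapest edge leaving the tree is B—F (5); add F.
Step 5: cheapest edge leaving the tree is B—C (9); add C.
Step 6: cheapest edge leaving the tree is C—D (13); add D.
Vertex order: G, B, A, E, F, C, D. The 6th vertex is C.

C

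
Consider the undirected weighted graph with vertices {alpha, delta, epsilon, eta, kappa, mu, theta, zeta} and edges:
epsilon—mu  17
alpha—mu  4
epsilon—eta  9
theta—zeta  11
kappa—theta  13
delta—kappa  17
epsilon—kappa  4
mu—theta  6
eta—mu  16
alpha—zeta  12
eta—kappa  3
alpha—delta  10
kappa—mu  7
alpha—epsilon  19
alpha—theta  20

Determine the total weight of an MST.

45

Kruskal: consider edges lightest-first.
eta—kappa (3): add — endpoints in different components.
alpha—mu (4): add — endpoints in different components.
epsilon—kappa (4): add — endpoints in different components.
mu—theta (6): add — endpoints in different components.
kappa—mu (7): add — endpoints in different components.
epsilon—eta (9): skip — eta and epsilon already connected.
alpha—delta (10): add — endpoints in different components.
theta—zeta (11): add — endpoints in different components.
MST edges: eta—kappa, alpha—mu, epsilon—kappa, mu—theta, kappa—mu, alpha—delta, theta—zeta; total weight 3+4+4+6+7+10+11 = 45.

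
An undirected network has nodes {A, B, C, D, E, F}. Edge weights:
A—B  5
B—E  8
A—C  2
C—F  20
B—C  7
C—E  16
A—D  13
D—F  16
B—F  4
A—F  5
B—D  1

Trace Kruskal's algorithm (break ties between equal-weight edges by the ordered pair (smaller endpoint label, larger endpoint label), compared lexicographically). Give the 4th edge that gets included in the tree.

Kruskal: consider edges lightest-first.
B—D (1): add — endpoints in different components.
A—C (2): add — endpoints in different components.
B—F (4): add — endpoints in different components.
A—B (5): add — endpoints in different components.
A—F (5): skip — A and F already connected.
B—C (7): skip — B and C already connected.
B—E (8): add — endpoints in different components.
The 4th edge added is A—B.

A-B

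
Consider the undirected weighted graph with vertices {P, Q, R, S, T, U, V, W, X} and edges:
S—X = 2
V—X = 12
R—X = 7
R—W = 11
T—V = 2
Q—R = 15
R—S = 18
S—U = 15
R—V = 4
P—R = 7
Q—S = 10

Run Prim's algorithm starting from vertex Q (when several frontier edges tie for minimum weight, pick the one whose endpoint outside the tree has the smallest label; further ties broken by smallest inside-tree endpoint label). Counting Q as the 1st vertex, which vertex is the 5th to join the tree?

V

Prim's algorithm from Q:
Step 1: frontier [Q—S 10, Q—R 15] → take Q—S (10); add S.
Step 2: frontier [Q—R 15, S—X 2, S—U 15, R—S 18] → take S—X (2); add X.
Step 3: frontier [Q—R 15, S—U 15, R—S 18, R—X 7, V—X 12] → take R—X (7); add R.
Step 4: frontier [R—V 4, P—R 7, R—W 11, S—U 15, V—X 12] → take R—V (4); add V.
Step 5: frontier [P—R 7, R—W 11, S—U 15, T—V 2] → take T—V (2); add T.
Step 6: frontier [P—R 7, R—W 11, S—U 15] → take P—R (7); add P.
Step 7: frontier [R—W 11, S—U 15] → take R—W (11); add W.
Step 8: frontier [S—U 15] → take S—U (15); add U.
Vertex order: Q, S, X, R, V, T, P, W, U. The 5th vertex is V.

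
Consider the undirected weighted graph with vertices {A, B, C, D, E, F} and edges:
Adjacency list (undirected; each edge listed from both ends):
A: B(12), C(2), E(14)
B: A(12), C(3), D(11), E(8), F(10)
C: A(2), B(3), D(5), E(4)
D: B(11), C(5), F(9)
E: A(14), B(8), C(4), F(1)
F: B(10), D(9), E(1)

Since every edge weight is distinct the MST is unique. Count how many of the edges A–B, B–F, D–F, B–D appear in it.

Kruskal's algorithm — process edges by increasing weight (ties by edge label):
E–F (1): add. Components now {A} {B} {C} {D} {E,F}
A–C (2): add. Components now {A,C} {B} {D} {E,F}
B–C (3): add. Components now {A,B,C} {D} {E,F}
C–E (4): add. Components now {A,B,C,E,F} {D}
C–D (5): add. Components now {A,B,C,D,E,F}
MST edge set: {E–F, A–C, B–C, C–E, C–D}.
Of the listed edges, {} are in the MST → 0.

0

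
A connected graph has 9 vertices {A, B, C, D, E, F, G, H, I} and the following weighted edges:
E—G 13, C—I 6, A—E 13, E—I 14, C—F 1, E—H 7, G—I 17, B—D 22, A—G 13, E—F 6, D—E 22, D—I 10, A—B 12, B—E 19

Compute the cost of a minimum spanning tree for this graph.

Prim's algorithm from D:
Step 1: frontier [D—I 10, B—D 22, D—E 22] → take D—I (10); add I.
Step 2: frontier [B—D 22, D—E 22, C—I 6, E—I 14, G—I 17] → take C—I (6); add C.
Step 3: frontier [C—F 1, B—D 22, D—E 22, E—I 14, G—I 17] → take C—F (1); add F.
Step 4: frontier [B—D 22, D—E 22, E—F 6, E—I 14, G—I 17] → take E—F (6); add E.
Step 5: frontier [B—D 22, E—H 7, A—E 13, E—G 13, B—E 19, G—I 17] → take E—H (7); add H.
Step 6: frontier [B—D 22, A—E 13, E—G 13, B—E 19, G—I 17] → take A—E (13); add A.
Step 7: frontier [A—B 12, A—G 13, B—D 22, E—G 13, B—E 19, G—I 17] → take A—B (12); add B.
Step 8: frontier [A—G 13, E—G 13, G—I 17] → take A—G (13); add G.
MST edges: D—I, C—I, C—F, E—F, E—H, A—E, A—B, A—G; total weight 10+6+1+6+7+13+12+13 = 68.

68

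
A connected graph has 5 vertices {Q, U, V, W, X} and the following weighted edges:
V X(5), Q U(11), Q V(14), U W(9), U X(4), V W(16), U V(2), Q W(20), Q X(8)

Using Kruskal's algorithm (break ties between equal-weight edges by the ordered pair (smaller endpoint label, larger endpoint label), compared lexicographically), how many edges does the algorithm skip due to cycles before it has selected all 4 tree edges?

Kruskal: consider edges lightest-first.
U V (2): add. Components now {X} {Q} {U,V} {W}
U X (4): add. Components now {U,V,X} {Q} {W}
V X (5): skip — X and V already connected.
Q X (8): add. Components now {Q,U,V,X} {W}
U W (9): add. Components now {Q,U,V,W,X}
Edges rejected before the tree was complete: 1.

1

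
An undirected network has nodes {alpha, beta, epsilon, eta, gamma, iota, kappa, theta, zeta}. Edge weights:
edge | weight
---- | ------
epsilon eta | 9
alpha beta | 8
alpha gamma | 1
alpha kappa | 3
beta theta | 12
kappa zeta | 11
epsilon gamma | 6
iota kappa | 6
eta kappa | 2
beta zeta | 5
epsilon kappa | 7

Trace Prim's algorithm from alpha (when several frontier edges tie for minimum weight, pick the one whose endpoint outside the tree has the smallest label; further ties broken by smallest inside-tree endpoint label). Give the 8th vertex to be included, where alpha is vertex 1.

Grow the tree from alpha using Prim:
Step 1: frontier [alpha gamma 1, alpha kappa 3, alpha beta 8] → take alpha gamma (1); add gamma.
Step 2: frontier [alpha kappa 3, alpha beta 8, epsilon gamma 6] → take alpha kappa (3); add kappa.
Step 3: frontier [alpha beta 8, epsilon gamma 6, eta kappa 2, iota kappa 6, epsilon kappa 7, kappa zeta 11] → take eta kappa (2); add eta.
Step 4: frontier [alpha beta 8, epsilon eta 9, epsilon gamma 6, iota kappa 6, epsilon kappa 7, kappa zeta 11] → take epsilon gamma (6); add epsilon.
Step 5: frontier [alpha beta 8, iota kappa 6, kappa zeta 11] → take iota kappa (6); add iota.
Step 6: frontier [alpha beta 8, kappa zeta 11] → take alpha beta (8); add beta.
Step 7: frontier [beta zeta 5, beta theta 12, kappa zeta 11] → take beta zeta (5); add zeta.
Step 8: frontier [beta theta 12] → take beta theta (12); add theta.
Vertex order: alpha, gamma, kappa, eta, epsilon, iota, beta, zeta, theta. The 8th vertex is zeta.

zeta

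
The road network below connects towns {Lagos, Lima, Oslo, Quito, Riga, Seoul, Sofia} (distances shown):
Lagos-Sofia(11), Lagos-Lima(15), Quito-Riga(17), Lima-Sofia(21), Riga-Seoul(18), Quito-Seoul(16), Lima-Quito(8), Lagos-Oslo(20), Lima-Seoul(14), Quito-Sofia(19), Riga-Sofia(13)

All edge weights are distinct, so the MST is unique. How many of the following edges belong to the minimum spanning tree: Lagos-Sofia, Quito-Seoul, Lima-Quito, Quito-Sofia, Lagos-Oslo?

3

Kruskal: consider edges lightest-first.
Lima-Quito (8): add. Components now {Seoul} {Lagos} {Sofia} {Lima,Quito} {Riga} {Oslo}
Lagos-Sofia (11): add. Components now {Seoul} {Lagos,Sofia} {Lima,Quito} {Riga} {Oslo}
Riga-Sofia (13): add. Components now {Seoul} {Lagos,Riga,Sofia} {Lima,Quito} {Oslo}
Lima-Seoul (14): add. Components now {Lima,Quito,Seoul} {Lagos,Riga,Sofia} {Oslo}
Lagos-Lima (15): add. Components now {Lagos,Lima,Quito,Riga,Seoul,Sofia} {Oslo}
Quito-Seoul (16): skip — Seoul and Quito already connected.
Quito-Riga (17): skip — Quito and Riga already connected.
Riga-Seoul (18): skip — Seoul and Riga already connected.
Quito-Sofia (19): skip — Sofia and Quito already connected.
Lagos-Oslo (20): add. Components now {Lagos,Lima,Oslo,Quito,Riga,Seoul,Sofia}
MST edge set: {Lima-Quito, Lagos-Sofia, Riga-Sofia, Lima-Seoul, Lagos-Lima, Lagos-Oslo}.
Of the listed edges, {Lagos-Sofia, Lima-Quito, Lagos-Oslo} are in the MST → 3.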